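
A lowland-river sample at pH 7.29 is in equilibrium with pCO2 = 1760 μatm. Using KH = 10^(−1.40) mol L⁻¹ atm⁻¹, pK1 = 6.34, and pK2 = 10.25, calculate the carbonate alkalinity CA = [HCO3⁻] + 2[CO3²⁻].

CA = 0.626 mmol/L

[CO2*] = KH · pCO2 = 10^(−1.40) × 1760×10^-6 = 7.007×10^-5 mol/L
α₀ = 1/(1 + K1/[H⁺] + K1K2/[H⁺]²) = 1/(1 + 10^+0.95 + 10^-2.01) = 0.1008
DIC = [CO2*]/α₀ = 7.007×10^-5 / 0.1008 = 0.6952 mmol/L
CA = (α₁ + 2α₂)·DIC = (0.8982 + 2×0.0009849) × 0.6952 = 0.626 mmol/L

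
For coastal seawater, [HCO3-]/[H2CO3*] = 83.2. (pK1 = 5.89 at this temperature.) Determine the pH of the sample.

pH = 7.81

From K1 = [H⁺][HCO3-]/[H2CO3*]:  pH = pK1 + log₁₀([HCO3-]/[H2CO3*])
log₁₀(83.2) = +1.920
pH = 5.89 + (+1.920) = 7.81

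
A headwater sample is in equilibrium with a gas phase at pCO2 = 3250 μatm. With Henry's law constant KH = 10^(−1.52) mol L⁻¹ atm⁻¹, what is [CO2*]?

[CO2*] = 98.1 μmol/L

KH = 10^(−1.52) = 3.020×10^-2 mol L⁻¹ atm⁻¹
[CO2*] = KH · pCO2 = 3.020×10^-2 × 3250×10^-6 atm = 9.81×10^-5 mol/L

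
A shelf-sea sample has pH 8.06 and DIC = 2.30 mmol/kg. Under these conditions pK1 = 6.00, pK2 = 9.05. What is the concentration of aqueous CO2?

α₀ = 1 / (1 + K1/[H⁺] + K1K2/[H⁺]²) = 1 / (1 + 10^+2.06 + 10^+1.07)
   = 1 / (1 + 114.82 + 11.749) = 1/127.56 = 0.007839
[CO2*] = α₀ × DIC = 0.007839 × 2.30 = 0.0180 mmol/kg = 18.0 μmol/kg

[CO2*] = 18.0 μmol/kg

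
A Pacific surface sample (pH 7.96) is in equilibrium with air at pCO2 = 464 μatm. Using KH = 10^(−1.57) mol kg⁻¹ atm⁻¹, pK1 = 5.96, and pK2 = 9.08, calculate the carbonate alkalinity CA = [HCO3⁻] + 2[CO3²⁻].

[CO2*] = KH · pCO2 = 10^(−1.57) × 464×10^-6 = 1.249×10^-5 mol/kg
α₀ = 1/(1 + K1/[H⁺] + K1K2/[H⁺]²) = 1/(1 + 10^+2.00 + 10^+0.88) = 0.009209
DIC = [CO2*]/α₀ = 1.249×10^-5 / 0.009209 = 1.356 mmol/kg
CA = (α₁ + 2α₂)·DIC = (0.9209 + 2×0.06986) × 1.356 = 1.44 mmol/kg

CA = 1.44 mmol/kg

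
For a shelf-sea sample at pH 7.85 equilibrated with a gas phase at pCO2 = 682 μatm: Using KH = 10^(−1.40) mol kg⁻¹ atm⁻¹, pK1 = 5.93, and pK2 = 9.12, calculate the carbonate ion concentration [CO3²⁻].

[CO2*] = KH · pCO2 = 10^(−1.40) × 682×10^-6 = 2.715×10^-5 mol/kg
α₀ = 1/(1 + K1/[H⁺] + K1K2/[H⁺]²) = 1/(1 + 10^+1.92 + 10^+0.65) = 0.01128
DIC = [CO2*]/α₀ = 2.715×10^-5 / 0.01128 = 2.407 mmol/kg
[CO3²⁻] = α₂·DIC; α₂ = 0.05039, so [CO3²⁻] = 0.05039 × 2.407 = 0.121 mmol/kg

[CO3²⁻] = 0.121 mmol/kg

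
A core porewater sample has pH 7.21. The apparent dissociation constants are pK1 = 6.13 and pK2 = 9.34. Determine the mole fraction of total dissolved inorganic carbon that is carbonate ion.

α₂ = 0.00680

α₂ = 1 / (1 + [H⁺]/K2 + [H⁺]²/(K1K2)) = 1 / (1 + 10^+2.13 + 10^+1.05)
   = 1 / (1 + 134.90 + 11.220) = 1/147.12 = 0.006797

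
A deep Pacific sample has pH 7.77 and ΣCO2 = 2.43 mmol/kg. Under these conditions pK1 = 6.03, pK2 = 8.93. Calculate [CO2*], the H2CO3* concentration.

[CO2*] = 0.0407 mmol/kg

α₀ = 1 / (1 + K1/[H⁺] + K1K2/[H⁺]²) = 1 / (1 + 10^+1.74 + 10^+0.58)
   = 1 / (1 + 54.954 + 3.8019) = 1/59.756 = 0.01673
[CO2*] = α₀ × DIC = 0.01673 × 2.43 = 0.0407 mmol/kg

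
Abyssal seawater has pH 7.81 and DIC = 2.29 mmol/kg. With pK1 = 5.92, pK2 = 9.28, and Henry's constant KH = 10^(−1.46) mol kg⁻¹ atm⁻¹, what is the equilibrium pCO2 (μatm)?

pCO2 = 813 μatm

α₀ = 1 / (1 + K1/[H⁺] + K1K2/[H⁺]²) = 1 / (1 + 10^+1.89 + 10^+0.42)
   = 1 / (1 + 77.625 + 2.6303) = 1/81.255 = 0.01231
[CO2*] = α₀ × DIC = 0.01231 × 2.29 = 0.02818 mmol/kg
pCO2 = [CO2*]/KH = 2.818×10^-5 / 3.467×10^-2 = 813 μatm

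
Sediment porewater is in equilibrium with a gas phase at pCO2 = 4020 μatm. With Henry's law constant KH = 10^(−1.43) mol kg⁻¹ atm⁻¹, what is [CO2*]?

[CO2*] = 149 μmol/kg

KH = 10^(−1.43) = 3.715×10^-2 mol kg⁻¹ atm⁻¹
[CO2*] = KH · pCO2 = 3.715×10^-2 × 4020×10^-6 atm = 1.49×10^-4 mol/kg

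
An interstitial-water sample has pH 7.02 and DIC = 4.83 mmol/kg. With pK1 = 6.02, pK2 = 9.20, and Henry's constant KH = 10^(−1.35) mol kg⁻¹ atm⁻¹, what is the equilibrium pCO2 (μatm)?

α₀ = 1 / (1 + K1/[H⁺] + K1K2/[H⁺]²) = 1 / (1 + 10^+1.00 + 10^-1.18)
   = 1 / (1 + 10.000 + 0.066069) = 1/11.066 = 0.09037
[CO2*] = α₀ × DIC = 0.09037 × 4.83 = 0.4365 mmol/kg
pCO2 = [CO2*]/KH = 4.365×10^-4 / 4.467×10^-2 = 9770 μatm

pCO2 = 9770 μatm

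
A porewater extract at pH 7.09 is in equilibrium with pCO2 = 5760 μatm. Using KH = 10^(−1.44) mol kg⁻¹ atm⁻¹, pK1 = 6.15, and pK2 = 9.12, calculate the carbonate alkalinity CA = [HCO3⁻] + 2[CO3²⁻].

CA = 1.86 mmol/kg

[CO2*] = KH · pCO2 = 10^(−1.44) × 5760×10^-6 = 2.091×10^-4 mol/kg
α₀ = 1/(1 + K1/[H⁺] + K1K2/[H⁺]²) = 1/(1 + 10^+0.94 + 10^-1.09) = 0.1021
DIC = [CO2*]/α₀ = 2.091×10^-4 / 0.1021 = 2.048 mmol/kg
CA = (α₁ + 2α₂)·DIC = (0.8896 + 2×0.008302) × 2.048 = 1.86 mmol/kg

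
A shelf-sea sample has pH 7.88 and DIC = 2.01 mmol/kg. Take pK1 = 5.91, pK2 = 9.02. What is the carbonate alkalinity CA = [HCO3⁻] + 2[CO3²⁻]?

CA = [HCO3⁻] + 2[CO3²⁻] = (α₁ + 2α₂)·DIC
At pH 7.88: [H⁺]/K1 = 10^-1.97 = 0.010715, K2/[H⁺] = 10^-1.14 = 0.072444
α₁ = 1/(1 + 0.010715 + 0.072444) = 1/1.0832 = 0.9232; α₂ = α₁·K2/[H⁺] = 0.06688
α₁ + 2α₂ = 1.0570
CA = 1.0570 × 2.01 = 2.12 mmol/kg

CA = 2.12 mmol/kg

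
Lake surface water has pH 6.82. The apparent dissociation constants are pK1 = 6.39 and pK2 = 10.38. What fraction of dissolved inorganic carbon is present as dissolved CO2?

α₀ = 0.271

α₀ = 1 / (1 + K1/[H⁺] + K1K2/[H⁺]²) = 1 / (1 + 10^+0.43 + 10^-3.13)
   = 1 / (1 + 2.6915 + 0.00074131) = 1/3.6923 = 0.2708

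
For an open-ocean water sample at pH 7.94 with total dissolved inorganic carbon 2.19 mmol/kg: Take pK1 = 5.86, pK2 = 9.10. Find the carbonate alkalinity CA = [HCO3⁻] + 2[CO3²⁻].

CA = 2.31 mmol/kg

CA = [HCO3⁻] + 2[CO3²⁻] = (α₁ + 2α₂)·DIC
At pH 7.94: [H⁺]/K1 = 10^-2.08 = 0.0083176, K2/[H⁺] = 10^-1.16 = 0.069183
α₁ = 1/(1 + 0.0083176 + 0.069183) = 1/1.0775 = 0.9281; α₂ = α₁·K2/[H⁺] = 0.06421
α₁ + 2α₂ = 1.0565
CA = 1.0565 × 2.19 = 2.31 mmol/kg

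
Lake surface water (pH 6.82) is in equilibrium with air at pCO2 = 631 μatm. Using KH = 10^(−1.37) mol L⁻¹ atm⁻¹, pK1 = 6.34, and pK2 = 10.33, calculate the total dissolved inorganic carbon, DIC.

[CO2*] = KH · pCO2 = 10^(−1.37) × 631×10^-6 = 2.692×10^-5 mol/L
α₀ = 1/(1 + K1/[H⁺] + K1K2/[H⁺]²) = 1/(1 + 10^+0.48 + 10^-3.03) = 0.2487
DIC = [CO2*]/α₀ = 2.692×10^-5 / 0.2487 = 0.108 mmol/L

DIC = 0.108 mmol/L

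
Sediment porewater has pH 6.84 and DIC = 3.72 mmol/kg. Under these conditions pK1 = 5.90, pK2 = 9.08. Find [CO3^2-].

α₂ = 1 / (1 + [H⁺]/K2 + [H⁺]²/(K1K2)) = 1 / (1 + 10^+2.24 + 10^+1.30)
   = 1 / (1 + 173.78 + 19.953) = 1/194.73 = 0.005135
[CO3²⁻] = α₂ × DIC = 0.005135 × 3.72 = 0.0191 mmol/kg = 19.1 μmol/kg

[CO3²⁻] = 19.1 μmol/kg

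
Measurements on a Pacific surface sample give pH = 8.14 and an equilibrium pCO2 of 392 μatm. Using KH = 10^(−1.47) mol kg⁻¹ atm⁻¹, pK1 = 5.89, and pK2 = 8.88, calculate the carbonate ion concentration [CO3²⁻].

[CO2*] = KH · pCO2 = 10^(−1.47) × 392×10^-6 = 1.328×10^-5 mol/kg
α₀ = 1/(1 + K1/[H⁺] + K1K2/[H⁺]²) = 1/(1 + 10^+2.25 + 10^+1.51) = 0.004735
DIC = [CO2*]/α₀ = 1.328×10^-5 / 0.004735 = 2.805 mmol/kg
[CO3²⁻] = α₂·DIC; α₂ = 0.1532, so [CO3²⁻] = 0.1532 × 2.805 = 0.430 mmol/kg

[CO3²⁻] = 0.430 mmol/kg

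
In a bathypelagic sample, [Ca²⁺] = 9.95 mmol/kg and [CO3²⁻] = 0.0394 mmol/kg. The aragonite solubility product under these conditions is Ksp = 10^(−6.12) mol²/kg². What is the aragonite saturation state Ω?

Ksp = 10^(−6.12) = 7.586×10^-7
Ω = [Ca²⁺][CO3²⁻]/Ksp = (9.95×10^-3)(0.0394×10^-3) / 7.586×10^-7 = 0.517

Ω = 0.517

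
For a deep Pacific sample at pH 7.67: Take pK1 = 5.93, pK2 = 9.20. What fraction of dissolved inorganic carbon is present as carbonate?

α₂ = 0.0282

α₂ = 1 / (1 + [H⁺]/K2 + [H⁺]²/(K1K2)) = 1 / (1 + 10^+1.53 + 10^-0.21)
   = 1 / (1 + 33.884 + 0.61660) = 1/35.501 = 0.02817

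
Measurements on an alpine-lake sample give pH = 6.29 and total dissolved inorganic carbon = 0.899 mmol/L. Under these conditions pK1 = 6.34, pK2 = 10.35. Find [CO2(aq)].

α₀ = 1 / (1 + K1/[H⁺] + K1K2/[H⁺]²) = 1 / (1 + 10^-0.05 + 10^-4.11)
   = 1 / (1 + 0.89125 + 7.7625×10^-5) = 1/1.8913 = 0.5287
[CO2*] = α₀ × DIC = 0.5287 × 0.899 = 0.475 mmol/L

[CO2*] = 0.475 mmol/L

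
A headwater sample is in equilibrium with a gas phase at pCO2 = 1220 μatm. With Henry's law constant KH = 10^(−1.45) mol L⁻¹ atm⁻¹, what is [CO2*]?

KH = 10^(−1.45) = 3.548×10^-2 mol L⁻¹ atm⁻¹
[CO2*] = KH · pCO2 = 3.548×10^-2 × 1220×10^-6 atm = 4.33×10^-5 mol/L

[CO2*] = 43.3 μmol/L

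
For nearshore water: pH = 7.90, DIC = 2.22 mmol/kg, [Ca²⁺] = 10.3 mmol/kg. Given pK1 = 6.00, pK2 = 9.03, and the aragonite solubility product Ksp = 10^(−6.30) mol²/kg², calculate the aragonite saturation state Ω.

α₂ = 1 / (1 + [H⁺]/K2 + [H⁺]²/(K1K2)) = 1 / (1 + 10^+1.13 + 10^-0.77)
   = 1 / (1 + 13.490 + 0.16982) = 1/14.659 = 0.06822
[CO3²⁻] = α₂ × DIC = 0.06822 × 2.22 = 0.1514 mmol/kg
Ksp = 10^(−6.30) = 5.012×10^-7
Ω = [Ca²⁺][CO3²⁻]/Ksp = (10.3×10^-3)(1.514×10^-4) / 5.012×10^-7 = 3.11

Ω = 3.11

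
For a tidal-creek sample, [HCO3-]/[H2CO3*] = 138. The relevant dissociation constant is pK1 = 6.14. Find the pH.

From K1 = [H⁺][HCO3-]/[H2CO3*]:  pH = pK1 + log₁₀([HCO3-]/[H2CO3*])
log₁₀(138) = +2.140
pH = 6.14 + (+2.140) = 8.28

pH = 8.28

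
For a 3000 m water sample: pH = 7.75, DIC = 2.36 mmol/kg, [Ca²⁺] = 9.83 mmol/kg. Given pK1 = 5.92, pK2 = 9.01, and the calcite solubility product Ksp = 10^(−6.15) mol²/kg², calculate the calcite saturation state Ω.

α₂ = 1 / (1 + [H⁺]/K2 + [H⁺]²/(K1K2)) = 1 / (1 + 10^+1.26 + 10^-0.57)
   = 1 / (1 + 18.197 + 0.26915) = 1/19.466 = 0.05137
[CO3²⁻] = α₂ × DIC = 0.05137 × 2.36 = 0.1212 mmol/kg
Ksp = 10^(−6.15) = 7.079×10^-7
Ω = [Ca²⁺][CO3²⁻]/Ksp = (9.83×10^-3)(1.212×10^-4) / 7.079×10^-7 = 1.68

Ω = 1.68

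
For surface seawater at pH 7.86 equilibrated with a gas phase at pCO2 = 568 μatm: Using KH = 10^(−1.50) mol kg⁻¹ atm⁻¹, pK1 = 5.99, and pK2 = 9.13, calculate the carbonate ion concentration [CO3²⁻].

[CO3²⁻] = 0.0715 mmol/kg

[CO2*] = KH · pCO2 = 10^(−1.50) × 568×10^-6 = 1.796×10^-5 mol/kg
α₀ = 1/(1 + K1/[H⁺] + K1K2/[H⁺]²) = 1/(1 + 10^+1.87 + 10^+0.60) = 0.01264
DIC = [CO2*]/α₀ = 1.796×10^-5 / 0.01264 = 1.421 mmol/kg
[CO3²⁻] = α₂·DIC; α₂ = 0.05032, so [CO3²⁻] = 0.05032 × 1.421 = 0.0715 mmol/kg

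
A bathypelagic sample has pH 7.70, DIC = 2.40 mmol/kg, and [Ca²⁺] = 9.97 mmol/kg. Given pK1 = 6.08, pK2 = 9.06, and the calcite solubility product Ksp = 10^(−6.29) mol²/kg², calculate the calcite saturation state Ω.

Ω = 1.91

α₂ = 1 / (1 + [H⁺]/K2 + [H⁺]²/(K1K2)) = 1 / (1 + 10^+1.36 + 10^-0.26)
   = 1 / (1 + 22.909 + 0.54954) = 1/24.458 = 0.04089
[CO3²⁻] = α₂ × DIC = 0.04089 × 2.40 = 0.09813 mmol/kg
Ksp = 10^(−6.29) = 5.129×10^-7
Ω = [Ca²⁺][CO3²⁻]/Ksp = (9.97×10^-3)(9.813×10^-5) / 5.129×10^-7 = 1.91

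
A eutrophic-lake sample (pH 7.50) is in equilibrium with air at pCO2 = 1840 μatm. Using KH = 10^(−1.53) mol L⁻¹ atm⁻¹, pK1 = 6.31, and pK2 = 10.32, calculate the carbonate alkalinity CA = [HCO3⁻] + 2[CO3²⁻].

CA = 0.844 mmol/L

[CO2*] = KH · pCO2 = 10^(−1.53) × 1840×10^-6 = 5.430×10^-5 mol/L
α₀ = 1/(1 + K1/[H⁺] + K1K2/[H⁺]²) = 1/(1 + 10^+1.19 + 10^-1.63) = 0.06056
DIC = [CO2*]/α₀ = 5.430×10^-5 / 0.06056 = 0.8966 mmol/L
CA = (α₁ + 2α₂)·DIC = (0.9380 + 2×0.001420) × 0.8966 = 0.844 mmol/L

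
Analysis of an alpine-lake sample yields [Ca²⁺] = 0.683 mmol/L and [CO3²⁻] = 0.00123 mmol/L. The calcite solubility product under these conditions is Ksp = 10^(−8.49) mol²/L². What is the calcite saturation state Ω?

Ksp = 10^(−8.49) = 3.236×10^-9
Ω = [Ca²⁺][CO3²⁻]/Ksp = (0.683×10^-3)(0.00123×10^-3) / 3.236×10^-9 = 0.260

Ω = 0.260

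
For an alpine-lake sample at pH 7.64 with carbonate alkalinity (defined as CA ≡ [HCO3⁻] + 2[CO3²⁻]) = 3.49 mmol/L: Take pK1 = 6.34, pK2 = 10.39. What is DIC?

CA = [HCO3⁻] + 2[CO3²⁻] = (α₁ + 2α₂)·DIC
At pH 7.64: [H⁺]/K1 = 10^-1.30 = 0.050119, K2/[H⁺] = 10^-2.75 = 0.0017783
α₁ = 1/(1 + 0.050119 + 0.0017783) = 1/1.0519 = 0.9507; α₂ = α₁·K2/[H⁺] = 0.001691
α₁ + 2α₂ = 0.9540
DIC = CA / (α₁ + 2α₂) = 3.49 / 0.9540 = 3.66 mmol/L

DIC = 3.66 mmol/L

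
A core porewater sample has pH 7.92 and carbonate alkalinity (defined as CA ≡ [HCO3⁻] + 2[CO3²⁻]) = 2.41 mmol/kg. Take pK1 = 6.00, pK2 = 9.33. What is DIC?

CA = [HCO3⁻] + 2[CO3²⁻] = (α₁ + 2α₂)·DIC
At pH 7.92: [H⁺]/K1 = 10^-1.92 = 0.012023, K2/[H⁺] = 10^-1.41 = 0.038905
α₁ = 1/(1 + 0.012023 + 0.038905) = 1/1.0509 = 0.9515; α₂ = α₁·K2/[H⁺] = 0.03702
α₁ + 2α₂ = 1.0256
DIC = CA / (α₁ + 2α₂) = 2.41 / 1.0256 = 2.35 mmol/kg

DIC = 2.35 mmol/kg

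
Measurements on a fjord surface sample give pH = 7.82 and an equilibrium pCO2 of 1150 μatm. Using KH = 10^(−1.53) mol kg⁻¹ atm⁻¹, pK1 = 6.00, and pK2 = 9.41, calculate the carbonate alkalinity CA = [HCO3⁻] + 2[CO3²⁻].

[CO2*] = KH · pCO2 = 10^(−1.53) × 1150×10^-6 = 3.394×10^-5 mol/kg
α₀ = 1/(1 + K1/[H⁺] + K1K2/[H⁺]²) = 1/(1 + 10^+1.82 + 10^+0.23) = 0.01454
DIC = [CO2*]/α₀ = 3.394×10^-5 / 0.01454 = 2.334 mmol/kg
CA = (α₁ + 2α₂)·DIC = (0.9608 + 2×0.02470) × 2.334 = 2.36 mmol/kg

CA = 2.36 mmol/kg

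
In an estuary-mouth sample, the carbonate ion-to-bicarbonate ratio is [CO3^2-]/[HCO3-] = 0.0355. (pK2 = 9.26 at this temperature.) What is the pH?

pH = 7.81

From K2 = [H⁺][CO3^2-]/[HCO3-]:  pH = pK2 + log₁₀([CO3^2-]/[HCO3-])
log₁₀(0.0355) = -1.450
pH = 9.26 + (-1.450) = 7.81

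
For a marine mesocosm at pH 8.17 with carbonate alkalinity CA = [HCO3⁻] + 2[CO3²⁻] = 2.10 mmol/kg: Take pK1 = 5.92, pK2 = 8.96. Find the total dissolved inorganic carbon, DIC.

CA = [HCO3⁻] + 2[CO3²⁻] = (α₁ + 2α₂)·DIC
At pH 8.17: [H⁺]/K1 = 10^-2.25 = 0.0056234, K2/[H⁺] = 10^-0.79 = 0.16218
α₁ = 1/(1 + 0.0056234 + 0.16218) = 1/1.1678 = 0.8563; α₂ = α₁·K2/[H⁺] = 0.1389
α₁ + 2α₂ = 1.1341
DIC = CA / (α₁ + 2α₂) = 2.10 / 1.1341 = 1.85 mmol/kg

DIC = 1.85 mmol/kg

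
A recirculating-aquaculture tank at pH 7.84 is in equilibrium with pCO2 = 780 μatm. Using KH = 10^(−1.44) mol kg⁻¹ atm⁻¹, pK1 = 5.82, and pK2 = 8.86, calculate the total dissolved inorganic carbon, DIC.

DIC = 3.28 mmol/kg

[CO2*] = KH · pCO2 = 10^(−1.44) × 780×10^-6 = 2.832×10^-5 mol/kg
α₀ = 1/(1 + K1/[H⁺] + K1K2/[H⁺]²) = 1/(1 + 10^+2.02 + 10^+1.00) = 0.008642
DIC = [CO2*]/α₀ = 2.832×10^-5 / 0.008642 = 3.28 mmol/kg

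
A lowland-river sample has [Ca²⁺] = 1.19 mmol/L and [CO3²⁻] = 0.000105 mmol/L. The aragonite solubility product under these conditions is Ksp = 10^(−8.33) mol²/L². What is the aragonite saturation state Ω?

Ksp = 10^(−8.33) = 4.677×10^-9
Ω = [Ca²⁺][CO3²⁻]/Ksp = (1.19×10^-3)(0.000105×10^-3) / 4.677×10^-9 = 0.0267

Ω = 0.0267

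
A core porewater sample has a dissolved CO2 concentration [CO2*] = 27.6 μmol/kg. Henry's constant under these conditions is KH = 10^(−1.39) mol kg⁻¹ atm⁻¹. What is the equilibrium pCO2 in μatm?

pCO2 = 677 μatm

KH = 10^(−1.39) = 4.074×10^-2 mol kg⁻¹ atm⁻¹
pCO2 = [CO2*]/KH = 27.6×10^-6 / 4.074×10^-2 = 6.77×10^-4 atm = 677 μatm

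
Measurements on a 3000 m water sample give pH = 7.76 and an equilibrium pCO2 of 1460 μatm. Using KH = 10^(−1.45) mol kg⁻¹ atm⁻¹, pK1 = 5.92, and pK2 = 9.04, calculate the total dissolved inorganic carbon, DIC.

DIC = 3.82 mmol/kg

[CO2*] = KH · pCO2 = 10^(−1.45) × 1460×10^-6 = 5.180×10^-5 mol/kg
α₀ = 1/(1 + K1/[H⁺] + K1K2/[H⁺]²) = 1/(1 + 10^+1.84 + 10^+0.56) = 0.01355
DIC = [CO2*]/α₀ = 5.180×10^-5 / 0.01355 = 3.82 mmol/kg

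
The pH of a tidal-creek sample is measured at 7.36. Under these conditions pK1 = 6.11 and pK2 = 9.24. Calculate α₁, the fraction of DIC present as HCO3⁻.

α₁ = 1 / (1 + [H⁺]/K1 + K2/[H⁺]) = 1 / (1 + 10^-1.25 + 10^-1.88)
   = 1 / (1 + 0.056234 + 0.013183) = 1/1.0694 = 0.9351

α₁ = 0.935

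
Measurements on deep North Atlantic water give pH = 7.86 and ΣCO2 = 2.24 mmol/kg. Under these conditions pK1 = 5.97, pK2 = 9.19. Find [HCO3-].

[HCO3⁻] = 2.11 mmol/kg

α₁ = 1 / (1 + [H⁺]/K1 + K2/[H⁺]) = 1 / (1 + 10^-1.89 + 10^-1.33)
   = 1 / (1 + 0.012882 + 0.046774) = 1/1.0597 = 0.9437
[HCO3⁻] = α₁ × DIC = 0.9437 × 2.24 = 2.11 mmol/kg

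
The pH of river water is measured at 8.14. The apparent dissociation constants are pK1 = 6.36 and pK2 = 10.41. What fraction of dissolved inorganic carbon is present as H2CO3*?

α₀ = 0.0162

α₀ = 1 / (1 + K1/[H⁺] + K1K2/[H⁺]²) = 1 / (1 + 10^+1.78 + 10^-0.49)
   = 1 / (1 + 60.256 + 0.32359) = 1/61.580 = 0.01624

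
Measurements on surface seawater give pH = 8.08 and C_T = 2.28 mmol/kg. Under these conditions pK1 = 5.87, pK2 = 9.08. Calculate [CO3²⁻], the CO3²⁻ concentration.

[CO3²⁻] = 0.206 mmol/kg

α₂ = 1 / (1 + [H⁺]/K2 + [H⁺]²/(K1K2)) = 1 / (1 + 10^+1.00 + 10^-1.21)
   = 1 / (1 + 10.000 + 0.061660) = 1/11.062 = 0.09040
[CO3²⁻] = α₂ × DIC = 0.09040 × 2.28 = 0.206 mmol/kg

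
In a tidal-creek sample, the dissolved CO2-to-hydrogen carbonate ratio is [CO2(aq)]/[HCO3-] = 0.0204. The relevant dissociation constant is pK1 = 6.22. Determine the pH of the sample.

pH = 7.91

From K1 = [H⁺][HCO3-]/[CO2(aq)]:  pH = pK1 − log₁₀([CO2(aq)]/[HCO3-])
log₁₀(0.0204) = -1.690
pH = 6.22 − (-1.690) = 7.91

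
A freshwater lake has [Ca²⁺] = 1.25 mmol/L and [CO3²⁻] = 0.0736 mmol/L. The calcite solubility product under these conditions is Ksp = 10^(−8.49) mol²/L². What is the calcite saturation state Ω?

Ω = 28.4

Ksp = 10^(−8.49) = 3.236×10^-9
Ω = [Ca²⁺][CO3²⁻]/Ksp = (1.25×10^-3)(0.0736×10^-3) / 3.236×10^-9 = 28.4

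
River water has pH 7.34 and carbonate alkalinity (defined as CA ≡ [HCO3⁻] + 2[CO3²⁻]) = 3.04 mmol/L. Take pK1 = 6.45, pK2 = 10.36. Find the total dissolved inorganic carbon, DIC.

CA = [HCO3⁻] + 2[CO3²⁻] = (α₁ + 2α₂)·DIC
At pH 7.34: [H⁺]/K1 = 10^-0.89 = 0.12882, K2/[H⁺] = 10^-3.02 = 0.00095499
α₁ = 1/(1 + 0.12882 + 0.00095499) = 1/1.1298 = 0.8851; α₂ = α₁·K2/[H⁺] = 0.0008453
α₁ + 2α₂ = 0.8868
DIC = CA / (α₁ + 2α₂) = 3.04 / 0.8868 = 3.43 mmol/L

DIC = 3.43 mmol/L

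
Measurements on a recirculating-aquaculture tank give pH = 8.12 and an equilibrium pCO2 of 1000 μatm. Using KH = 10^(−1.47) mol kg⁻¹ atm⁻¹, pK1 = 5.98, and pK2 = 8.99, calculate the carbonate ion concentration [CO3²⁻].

[CO3²⁻] = 0.631 mmol/kg

[CO2*] = KH · pCO2 = 10^(−1.47) × 1000×10^-6 = 3.388×10^-5 mol/kg
α₀ = 1/(1 + K1/[H⁺] + K1K2/[H⁺]²) = 1/(1 + 10^+2.14 + 10^+1.27) = 0.006343
DIC = [CO2*]/α₀ = 3.388×10^-5 / 0.006343 = 5.342 mmol/kg
[CO3²⁻] = α₂·DIC; α₂ = 0.1181, so [CO3²⁻] = 0.1181 × 5.342 = 0.631 mmol/kg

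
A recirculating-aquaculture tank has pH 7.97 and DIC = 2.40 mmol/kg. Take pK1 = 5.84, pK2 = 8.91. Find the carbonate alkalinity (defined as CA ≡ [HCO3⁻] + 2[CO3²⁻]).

CA = 2.63 mmol/kg

CA = [HCO3⁻] + 2[CO3²⁻] = (α₁ + 2α₂)·DIC
At pH 7.97: [H⁺]/K1 = 10^-2.13 = 0.0074131, K2/[H⁺] = 10^-0.94 = 0.11482
α₁ = 1/(1 + 0.0074131 + 0.11482) = 1/1.1222 = 0.8911; α₂ = α₁·K2/[H⁺] = 0.1023
α₁ + 2α₂ = 1.0957
CA = 1.0957 × 2.40 = 2.63 mmol/kg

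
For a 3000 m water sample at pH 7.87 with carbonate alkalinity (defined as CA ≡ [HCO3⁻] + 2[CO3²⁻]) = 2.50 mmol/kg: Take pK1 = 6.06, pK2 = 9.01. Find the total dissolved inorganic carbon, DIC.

CA = [HCO3⁻] + 2[CO3²⁻] = (α₁ + 2α₂)·DIC
At pH 7.87: [H⁺]/K1 = 10^-1.81 = 0.015488, K2/[H⁺] = 10^-1.14 = 0.072444
α₁ = 1/(1 + 0.015488 + 0.072444) = 1/1.0879 = 0.9192; α₂ = α₁·K2/[H⁺] = 0.06659
α₁ + 2α₂ = 1.0524
DIC = CA / (α₁ + 2α₂) = 2.50 / 1.0524 = 2.38 mmol/kg

DIC = 2.38 mmol/kg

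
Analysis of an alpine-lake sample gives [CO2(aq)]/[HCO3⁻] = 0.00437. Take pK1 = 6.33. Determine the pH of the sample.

pH = 8.69

From K1 = [H⁺][HCO3⁻]/[CO2(aq)]:  pH = pK1 − log₁₀([CO2(aq)]/[HCO3⁻])
log₁₀(0.00437) = -2.360
pH = 6.33 − (-2.360) = 8.69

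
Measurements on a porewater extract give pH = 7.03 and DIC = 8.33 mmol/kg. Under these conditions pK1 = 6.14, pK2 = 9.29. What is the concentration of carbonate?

[CO3²⁻] = 0.0404 mmol/kg

α₂ = 1 / (1 + [H⁺]/K2 + [H⁺]²/(K1K2)) = 1 / (1 + 10^+2.26 + 10^+1.37)
   = 1 / (1 + 181.97 + 23.442) = 1/206.41 = 0.004845
[CO3²⁻] = α₂ × DIC = 0.004845 × 8.33 = 0.0404 mmol/kg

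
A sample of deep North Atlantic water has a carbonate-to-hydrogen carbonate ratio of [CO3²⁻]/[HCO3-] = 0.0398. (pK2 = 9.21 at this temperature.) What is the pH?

pH = 7.81

From K2 = [H⁺][CO3²⁻]/[HCO3-]:  pH = pK2 + log₁₀([CO3²⁻]/[HCO3-])
log₁₀(0.0398) = -1.400
pH = 9.21 + (-1.400) = 7.81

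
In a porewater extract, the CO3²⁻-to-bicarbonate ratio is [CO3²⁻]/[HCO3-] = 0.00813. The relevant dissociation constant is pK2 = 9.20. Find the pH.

From K2 = [H⁺][CO3²⁻]/[HCO3-]:  pH = pK2 + log₁₀([CO3²⁻]/[HCO3-])
log₁₀(0.00813) = -2.090
pH = 9.20 + (-2.090) = 7.11

pH = 7.11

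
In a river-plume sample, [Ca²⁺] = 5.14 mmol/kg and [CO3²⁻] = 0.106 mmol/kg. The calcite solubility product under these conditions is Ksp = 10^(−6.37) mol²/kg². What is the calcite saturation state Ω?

Ω = 1.28

Ksp = 10^(−6.37) = 4.266×10^-7
Ω = [Ca²⁺][CO3²⁻]/Ksp = (5.14×10^-3)(0.106×10^-3) / 4.266×10^-7 = 1.28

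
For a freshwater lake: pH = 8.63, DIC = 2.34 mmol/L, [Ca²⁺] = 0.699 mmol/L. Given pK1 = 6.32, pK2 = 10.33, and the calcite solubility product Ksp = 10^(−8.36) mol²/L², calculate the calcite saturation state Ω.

α₂ = 1 / (1 + [H⁺]/K2 + [H⁺]²/(K1K2)) = 1 / (1 + 10^+1.70 + 10^-0.61)
   = 1 / (1 + 50.119 + 0.24547) = 1/51.364 = 0.01947
[CO3²⁻] = α₂ × DIC = 0.01947 × 2.34 = 0.04556 mmol/L
Ksp = 10^(−8.36) = 4.365×10^-9
Ω = [Ca²⁺][CO3²⁻]/Ksp = (0.699×10^-3)(4.556×10^-5) / 4.365×10^-9 = 7.30

Ω = 7.30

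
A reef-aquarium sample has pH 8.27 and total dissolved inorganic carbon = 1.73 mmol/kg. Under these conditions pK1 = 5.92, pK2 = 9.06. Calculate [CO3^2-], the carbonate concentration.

[CO3²⁻] = 0.240 mmol/kg

α₂ = 1 / (1 + [H⁺]/K2 + [H⁺]²/(K1K2)) = 1 / (1 + 10^+0.79 + 10^-1.56)
   = 1 / (1 + 6.1660 + 0.027542) = 1/7.1935 = 0.1390
[CO3²⁻] = α₂ × DIC = 0.1390 × 1.73 = 0.240 mmol/kg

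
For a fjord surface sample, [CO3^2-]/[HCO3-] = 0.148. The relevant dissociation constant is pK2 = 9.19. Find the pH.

pH = 8.36

From K2 = [H⁺][CO3^2-]/[HCO3-]:  pH = pK2 + log₁₀([CO3^2-]/[HCO3-])
log₁₀(0.148) = -0.830
pH = 9.19 + (-0.830) = 8.36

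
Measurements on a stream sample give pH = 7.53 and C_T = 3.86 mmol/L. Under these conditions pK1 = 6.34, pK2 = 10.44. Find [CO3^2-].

[CO3²⁻] = 4.46 μmol/L

α₂ = 1 / (1 + [H⁺]/K2 + [H⁺]²/(K1K2)) = 1 / (1 + 10^+2.91 + 10^+1.72)
   = 1 / (1 + 812.83 + 52.481) = 1/866.31 = 0.001154
[CO3²⁻] = α₂ × DIC = 0.001154 × 3.86 = 0.00446 mmol/L = 4.46 μmol/L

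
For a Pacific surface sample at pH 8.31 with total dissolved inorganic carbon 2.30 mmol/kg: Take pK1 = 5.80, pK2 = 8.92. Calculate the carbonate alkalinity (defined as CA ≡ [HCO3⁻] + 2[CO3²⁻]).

CA = 2.75 mmol/kg

CA = [HCO3⁻] + 2[CO3²⁻] = (α₁ + 2α₂)·DIC
At pH 8.31: [H⁺]/K1 = 10^-2.51 = 0.0030903, K2/[H⁺] = 10^-0.61 = 0.24547
α₁ = 1/(1 + 0.0030903 + 0.24547) = 1/1.2486 = 0.8009; α₂ = α₁·K2/[H⁺] = 0.1966
α₁ + 2α₂ = 1.1941
CA = 1.1941 × 2.30 = 2.75 mmol/kg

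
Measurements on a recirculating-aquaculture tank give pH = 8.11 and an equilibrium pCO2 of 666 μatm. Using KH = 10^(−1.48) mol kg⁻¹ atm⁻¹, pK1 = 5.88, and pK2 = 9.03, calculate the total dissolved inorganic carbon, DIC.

DIC = 4.22 mmol/kg

[CO2*] = KH · pCO2 = 10^(−1.48) × 666×10^-6 = 2.205×10^-5 mol/kg
α₀ = 1/(1 + K1/[H⁺] + K1K2/[H⁺]²) = 1/(1 + 10^+2.23 + 10^+1.31) = 0.005229
DIC = [CO2*]/α₀ = 2.205×10^-5 / 0.005229 = 4.22 mmol/kg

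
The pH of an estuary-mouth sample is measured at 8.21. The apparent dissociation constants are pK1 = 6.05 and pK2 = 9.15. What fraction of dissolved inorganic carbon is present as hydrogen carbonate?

α₁ = 1 / (1 + [H⁺]/K1 + K2/[H⁺]) = 1 / (1 + 10^-2.16 + 10^-0.94)
   = 1 / (1 + 0.0069183 + 0.11482) = 1/1.1217 = 0.8915

α₁ = 0.891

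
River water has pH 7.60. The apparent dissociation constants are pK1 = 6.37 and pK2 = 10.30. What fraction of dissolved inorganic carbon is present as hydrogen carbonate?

α₁ = 1 / (1 + [H⁺]/K1 + K2/[H⁺]) = 1 / (1 + 10^-1.23 + 10^-2.70)
   = 1 / (1 + 0.058884 + 0.0019953) = 1/1.0609 = 0.9426

α₁ = 0.943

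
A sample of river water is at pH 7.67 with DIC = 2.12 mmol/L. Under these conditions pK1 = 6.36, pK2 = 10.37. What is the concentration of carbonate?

α₂ = 1 / (1 + [H⁺]/K2 + [H⁺]²/(K1K2)) = 1 / (1 + 10^+2.70 + 10^+1.39)
   = 1 / (1 + 501.19 + 24.547) = 1/526.73 = 0.001898
[CO3²⁻] = α₂ × DIC = 0.001898 × 2.12 = 0.00402 mmol/L = 4.02 μmol/L

[CO3²⁻] = 4.02 μmol/L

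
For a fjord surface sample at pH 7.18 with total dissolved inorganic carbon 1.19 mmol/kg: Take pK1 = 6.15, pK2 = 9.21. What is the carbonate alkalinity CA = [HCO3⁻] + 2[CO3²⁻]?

CA = [HCO3⁻] + 2[CO3²⁻] = (α₁ + 2α₂)·DIC
At pH 7.18: [H⁺]/K1 = 10^-1.03 = 0.093325, K2/[H⁺] = 10^-2.03 = 0.0093325
α₁ = 1/(1 + 0.093325 + 0.0093325) = 1/1.1027 = 0.9069; α₂ = α₁·K2/[H⁺] = 0.008464
α₁ + 2α₂ = 0.9238
CA = 0.9238 × 1.19 = 1.10 mmol/kg

CA = 1.10 mmol/kg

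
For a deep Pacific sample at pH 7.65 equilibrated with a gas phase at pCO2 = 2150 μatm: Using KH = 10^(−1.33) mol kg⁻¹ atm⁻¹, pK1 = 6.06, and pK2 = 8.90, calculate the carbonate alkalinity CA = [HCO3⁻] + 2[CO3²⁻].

CA = 4.35 mmol/kg

[CO2*] = KH · pCO2 = 10^(−1.33) × 2150×10^-6 = 1.006×10^-4 mol/kg
α₀ = 1/(1 + K1/[H⁺] + K1K2/[H⁺]²) = 1/(1 + 10^+1.59 + 10^+0.34) = 0.02376
DIC = [CO2*]/α₀ = 1.006×10^-4 / 0.02376 = 4.233 mmol/kg
CA = (α₁ + 2α₂)·DIC = (0.9243 + 2×0.05198) × 4.233 = 4.35 mmol/kg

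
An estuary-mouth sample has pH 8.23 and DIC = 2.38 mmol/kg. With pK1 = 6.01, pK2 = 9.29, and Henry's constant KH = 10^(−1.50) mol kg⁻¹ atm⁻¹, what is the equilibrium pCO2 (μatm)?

α₀ = 1 / (1 + K1/[H⁺] + K1K2/[H⁺]²) = 1 / (1 + 10^+2.22 + 10^+1.16)
   = 1 / (1 + 165.96 + 14.454) = 1/181.41 = 0.005512
[CO2*] = α₀ × DIC = 0.005512 × 2.38 = 0.01312 mmol/kg = 13.12 μmol/kg
pCO2 = [CO2*]/KH = 1.312×10^-5 / 3.162×10^-2 = 415 μatm

pCO2 = 415 μatm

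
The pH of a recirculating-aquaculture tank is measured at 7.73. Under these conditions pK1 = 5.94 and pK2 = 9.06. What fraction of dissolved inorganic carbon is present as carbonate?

α₂ = 0.0440

α₂ = 1 / (1 + [H⁺]/K2 + [H⁺]²/(K1K2)) = 1 / (1 + 10^+1.33 + 10^-0.46)
   = 1 / (1 + 21.380 + 0.34674) = 1/22.726 = 0.04400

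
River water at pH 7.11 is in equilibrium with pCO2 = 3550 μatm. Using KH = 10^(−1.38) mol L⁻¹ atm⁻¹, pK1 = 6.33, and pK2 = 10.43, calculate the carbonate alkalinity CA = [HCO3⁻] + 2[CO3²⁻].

CA = 0.893 mmol/L

[CO2*] = KH · pCO2 = 10^(−1.38) × 3550×10^-6 = 1.480×10^-4 mol/L
α₀ = 1/(1 + K1/[H⁺] + K1K2/[H⁺]²) = 1/(1 + 10^+0.78 + 10^-2.54) = 0.1423
DIC = [CO2*]/α₀ = 1.480×10^-4 / 0.1423 = 1.040 mmol/L
CA = (α₁ + 2α₂)·DIC = (0.8573 + 2×0.0004103) × 1.040 = 0.893 mmol/L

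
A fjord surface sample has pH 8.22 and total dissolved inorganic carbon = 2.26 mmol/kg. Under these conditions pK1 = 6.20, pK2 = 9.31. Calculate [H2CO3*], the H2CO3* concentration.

[CO2*] = 19.8 μmol/kg

α₀ = 1 / (1 + K1/[H⁺] + K1K2/[H⁺]²) = 1 / (1 + 10^+2.02 + 10^+0.93)
   = 1 / (1 + 104.71 + 8.5114) = 1/114.22 = 0.008755
[CO2*] = α₀ × DIC = 0.008755 × 2.26 = 0.0198 mmol/kg = 19.8 μmol/kg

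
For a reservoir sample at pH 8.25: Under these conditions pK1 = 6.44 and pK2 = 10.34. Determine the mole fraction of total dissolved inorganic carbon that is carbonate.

α₂ = 1 / (1 + [H⁺]/K2 + [H⁺]²/(K1K2)) = 1 / (1 + 10^+2.09 + 10^+0.28)
   = 1 / (1 + 123.03 + 1.9055) = 1/125.93 = 0.007941

α₂ = 0.00794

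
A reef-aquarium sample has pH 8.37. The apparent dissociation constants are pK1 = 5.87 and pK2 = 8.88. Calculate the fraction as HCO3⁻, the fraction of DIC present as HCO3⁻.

α₁ = 1 / (1 + [H⁺]/K1 + K2/[H⁺]) = 1 / (1 + 10^-2.50 + 10^-0.51)
   = 1 / (1 + 0.0031623 + 0.30903) = 1/1.3122 = 0.7621

α₁ = 0.762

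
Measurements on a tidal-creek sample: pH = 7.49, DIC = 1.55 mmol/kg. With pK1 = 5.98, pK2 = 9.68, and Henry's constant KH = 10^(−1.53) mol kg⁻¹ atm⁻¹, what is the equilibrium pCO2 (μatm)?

α₀ = 1 / (1 + K1/[H⁺] + K1K2/[H⁺]²) = 1 / (1 + 10^+1.51 + 10^-0.68)
   = 1 / (1 + 32.359 + 0.20893) = 1/33.568 = 0.02979
[CO2*] = α₀ × DIC = 0.02979 × 1.55 = 0.04617 mmol/kg
pCO2 = [CO2*]/KH = 4.617×10^-5 / 2.951×10^-2 = 1560 μatm

pCO2 = 1560 μatm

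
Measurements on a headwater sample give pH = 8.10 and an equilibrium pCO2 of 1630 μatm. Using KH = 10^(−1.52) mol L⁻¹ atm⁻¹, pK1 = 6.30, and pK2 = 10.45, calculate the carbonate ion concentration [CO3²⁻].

[CO2*] = KH · pCO2 = 10^(−1.52) × 1630×10^-6 = 4.923×10^-5 mol/L
α₀ = 1/(1 + K1/[H⁺] + K1K2/[H⁺]²) = 1/(1 + 10^+1.80 + 10^-0.55) = 0.01553
DIC = [CO2*]/α₀ = 4.923×10^-5 / 0.01553 = 3.169 mmol/L
[CO3²⁻] = α₂·DIC; α₂ = 0.004378, so [CO3²⁻] = 0.004378 × 3.169 = 0.0139 mmol/L = 13.9 μmol/L

[CO3²⁻] = 13.9 μmol/L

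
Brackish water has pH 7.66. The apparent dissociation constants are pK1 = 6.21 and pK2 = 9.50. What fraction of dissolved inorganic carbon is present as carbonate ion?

α₂ = 0.0138

α₂ = 1 / (1 + [H⁺]/K2 + [H⁺]²/(K1K2)) = 1 / (1 + 10^+1.84 + 10^+0.39)
   = 1 / (1 + 69.183 + 2.4547) = 1/72.638 = 0.01377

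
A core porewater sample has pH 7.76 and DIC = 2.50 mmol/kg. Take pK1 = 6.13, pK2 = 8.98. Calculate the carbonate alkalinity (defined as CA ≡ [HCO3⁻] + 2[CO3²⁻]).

CA = 2.58 mmol/kg

CA = [HCO3⁻] + 2[CO3²⁻] = (α₁ + 2α₂)·DIC
At pH 7.76: [H⁺]/K1 = 10^-1.63 = 0.023442, K2/[H⁺] = 10^-1.22 = 0.060256
α₁ = 1/(1 + 0.023442 + 0.060256) = 1/1.0837 = 0.9228; α₂ = α₁·K2/[H⁺] = 0.05560
α₁ + 2α₂ = 1.0340
CA = 1.0340 × 2.50 = 2.58 mmol/kg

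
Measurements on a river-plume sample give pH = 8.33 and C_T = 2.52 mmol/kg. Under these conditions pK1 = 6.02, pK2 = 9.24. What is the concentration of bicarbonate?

α₁ = 1 / (1 + [H⁺]/K1 + K2/[H⁺]) = 1 / (1 + 10^-2.31 + 10^-0.91)
   = 1 / (1 + 0.0048978 + 0.12303) = 1/1.1279 = 0.8866
[HCO3⁻] = α₁ × DIC = 0.8866 × 2.52 = 2.23 mmol/kg

[HCO3⁻] = 2.23 mmol/kg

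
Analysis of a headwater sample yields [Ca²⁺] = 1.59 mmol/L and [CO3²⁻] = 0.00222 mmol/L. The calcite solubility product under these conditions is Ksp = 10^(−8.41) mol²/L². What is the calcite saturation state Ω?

Ω = 0.907

Ksp = 10^(−8.41) = 3.890×10^-9
Ω = [Ca²⁺][CO3²⁻]/Ksp = (1.59×10^-3)(0.00222×10^-3) / 3.890×10^-9 = 0.907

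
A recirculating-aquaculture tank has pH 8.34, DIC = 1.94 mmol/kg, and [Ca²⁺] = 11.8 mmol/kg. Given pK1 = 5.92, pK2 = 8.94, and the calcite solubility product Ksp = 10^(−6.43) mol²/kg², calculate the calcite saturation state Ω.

Ω = 12.3

α₂ = 1 / (1 + [H⁺]/K2 + [H⁺]²/(K1K2)) = 1 / (1 + 10^+0.60 + 10^-1.82)
   = 1 / (1 + 3.9811 + 0.015136) = 1/4.9962 = 0.2002
[CO3²⁻] = α₂ × DIC = 0.2002 × 1.94 = 0.3883 mmol/kg
Ksp = 10^(−6.43) = 3.715×10^-7
Ω = [Ca²⁺][CO3²⁻]/Ksp = (11.8×10^-3)(3.883×10^-4) / 3.715×10^-7 = 12.3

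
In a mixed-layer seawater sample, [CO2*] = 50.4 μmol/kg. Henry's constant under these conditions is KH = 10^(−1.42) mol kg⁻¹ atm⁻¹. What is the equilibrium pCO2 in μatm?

pCO2 = 1330 μatm

KH = 10^(−1.42) = 3.802×10^-2 mol kg⁻¹ atm⁻¹
pCO2 = [CO2*]/KH = 50.4×10^-6 / 3.802×10^-2 = 1.33×10^-3 atm = 1330 μatm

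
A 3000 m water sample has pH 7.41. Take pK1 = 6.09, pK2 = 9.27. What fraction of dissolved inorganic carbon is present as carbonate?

α₂ = 1 / (1 + [H⁺]/K2 + [H⁺]²/(K1K2)) = 1 / (1 + 10^+1.86 + 10^+0.54)
   = 1 / (1 + 72.444 + 3.4674) = 1/76.911 = 0.01300

α₂ = 0.0130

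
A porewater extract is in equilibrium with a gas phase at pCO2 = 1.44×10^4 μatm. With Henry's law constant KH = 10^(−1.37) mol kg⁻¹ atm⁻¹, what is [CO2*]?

KH = 10^(−1.37) = 4.266×10^-2 mol kg⁻¹ atm⁻¹
[CO2*] = KH · pCO2 = 4.266×10^-2 × 1.44×10^4×10^-6 atm = 6.14×10^-4 mol/kg

[CO2*] = 614 μmol/kg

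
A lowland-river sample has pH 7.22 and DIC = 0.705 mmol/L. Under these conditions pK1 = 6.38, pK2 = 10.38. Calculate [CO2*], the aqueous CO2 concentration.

[CO2*] = 0.0890 mmol/L

α₀ = 1 / (1 + K1/[H⁺] + K1K2/[H⁺]²) = 1 / (1 + 10^+0.84 + 10^-2.32)
   = 1 / (1 + 6.9183 + 0.0047863) = 1/7.9231 = 0.1262
[CO2*] = α₀ × DIC = 0.1262 × 0.705 = 0.0890 mmol/L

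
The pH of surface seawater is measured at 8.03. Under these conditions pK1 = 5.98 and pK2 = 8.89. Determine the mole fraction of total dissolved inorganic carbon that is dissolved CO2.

α₀ = 1 / (1 + K1/[H⁺] + K1K2/[H⁺]²) = 1 / (1 + 10^+2.05 + 10^+1.19)
   = 1 / (1 + 112.20 + 15.488) = 1/128.69 = 0.007771

α₀ = 0.00777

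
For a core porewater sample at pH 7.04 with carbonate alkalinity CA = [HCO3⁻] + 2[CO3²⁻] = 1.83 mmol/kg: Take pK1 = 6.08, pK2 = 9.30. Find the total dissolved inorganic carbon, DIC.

CA = [HCO3⁻] + 2[CO3²⁻] = (α₁ + 2α₂)·DIC
At pH 7.04: [H⁺]/K1 = 10^-0.96 = 0.10965, K2/[H⁺] = 10^-2.26 = 0.0054954
α₁ = 1/(1 + 0.10965 + 0.0054954) = 1/1.1151 = 0.8967; α₂ = α₁·K2/[H⁺] = 0.004928
α₁ + 2α₂ = 0.9066
DIC = CA / (α₁ + 2α₂) = 1.83 / 0.9066 = 2.02 mmol/kg

DIC = 2.02 mmol/kg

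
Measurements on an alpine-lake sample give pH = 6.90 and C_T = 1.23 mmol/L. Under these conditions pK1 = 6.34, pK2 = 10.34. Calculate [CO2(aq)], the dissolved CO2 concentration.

[CO2*] = 0.266 mmol/L

α₀ = 1 / (1 + K1/[H⁺] + K1K2/[H⁺]²) = 1 / (1 + 10^+0.56 + 10^-2.88)
   = 1 / (1 + 3.6308 + 0.0013183) = 1/4.6321 = 0.2159
[CO2*] = α₀ × DIC = 0.2159 × 1.23 = 0.266 mmol/L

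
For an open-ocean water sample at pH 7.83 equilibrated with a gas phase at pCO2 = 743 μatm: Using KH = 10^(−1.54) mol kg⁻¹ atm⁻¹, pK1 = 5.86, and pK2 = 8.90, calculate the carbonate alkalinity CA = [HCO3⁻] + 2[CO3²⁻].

[CO2*] = KH · pCO2 = 10^(−1.54) × 743×10^-6 = 2.143×10^-5 mol/kg
α₀ = 1/(1 + K1/[H⁺] + K1K2/[H⁺]²) = 1/(1 + 10^+1.97 + 10^+0.90) = 0.009778
DIC = [CO2*]/α₀ = 2.143×10^-5 / 0.009778 = 2.191 mmol/kg
CA = (α₁ + 2α₂)·DIC = (0.9126 + 2×0.07767) × 2.191 = 2.34 mmol/kg

CA = 2.34 mmol/kg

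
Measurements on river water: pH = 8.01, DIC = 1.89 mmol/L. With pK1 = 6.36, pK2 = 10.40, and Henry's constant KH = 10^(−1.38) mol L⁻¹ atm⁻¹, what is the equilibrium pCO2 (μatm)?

α₀ = 1 / (1 + K1/[H⁺] + K1K2/[H⁺]²) = 1 / (1 + 10^+1.65 + 10^-0.74)
   = 1 / (1 + 44.668 + 0.18197) = 1/45.850 = 0.02181
[CO2*] = α₀ × DIC = 0.02181 × 1.89 = 0.04122 mmol/L
pCO2 = [CO2*]/KH = 4.122×10^-5 / 4.169×10^-2 = 989 μatm

pCO2 = 989 μatm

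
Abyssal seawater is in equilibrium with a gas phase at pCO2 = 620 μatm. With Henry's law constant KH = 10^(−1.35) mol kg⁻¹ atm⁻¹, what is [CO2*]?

[CO2*] = 27.7 μmol/kg

KH = 10^(−1.35) = 4.467×10^-2 mol kg⁻¹ atm⁻¹
[CO2*] = KH · pCO2 = 4.467×10^-2 × 620×10^-6 atm = 2.77×10^-5 mol/kg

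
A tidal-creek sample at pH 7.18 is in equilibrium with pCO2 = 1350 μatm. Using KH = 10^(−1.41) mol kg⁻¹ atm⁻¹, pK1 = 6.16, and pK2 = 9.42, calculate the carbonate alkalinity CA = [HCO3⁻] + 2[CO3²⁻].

[CO2*] = KH · pCO2 = 10^(−1.41) × 1350×10^-6 = 5.252×10^-5 mol/kg
α₀ = 1/(1 + K1/[H⁺] + K1K2/[H⁺]²) = 1/(1 + 10^+1.02 + 10^-1.22) = 0.08672
DIC = [CO2*]/α₀ = 5.252×10^-5 / 0.08672 = 0.6056 mmol/kg
CA = (α₁ + 2α₂)·DIC = (0.9081 + 2×0.005225) × 0.6056 = 0.556 mmol/kg

CA = 0.556 mmol/kg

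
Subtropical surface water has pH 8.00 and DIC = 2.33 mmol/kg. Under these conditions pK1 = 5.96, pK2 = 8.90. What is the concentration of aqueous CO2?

[CO2*] = 18.7 μmol/kg

α₀ = 1 / (1 + K1/[H⁺] + K1K2/[H⁺]²) = 1 / (1 + 10^+2.04 + 10^+1.14)
   = 1 / (1 + 109.65 + 13.804) = 1/124.45 = 0.008035
[CO2*] = α₀ × DIC = 0.008035 × 2.33 = 0.0187 mmol/kg = 18.7 μmol/kg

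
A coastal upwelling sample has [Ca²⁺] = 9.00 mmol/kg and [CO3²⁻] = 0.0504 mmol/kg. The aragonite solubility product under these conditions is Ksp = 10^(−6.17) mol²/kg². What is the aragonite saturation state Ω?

Ω = 0.671

Ksp = 10^(−6.17) = 6.761×10^-7
Ω = [Ca²⁺][CO3²⁻]/Ksp = (9.00×10^-3)(0.0504×10^-3) / 6.761×10^-7 = 0.671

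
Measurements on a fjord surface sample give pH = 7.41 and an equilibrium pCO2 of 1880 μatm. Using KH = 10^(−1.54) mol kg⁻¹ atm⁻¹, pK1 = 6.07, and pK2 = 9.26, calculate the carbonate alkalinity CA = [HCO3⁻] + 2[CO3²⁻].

CA = 1.22 mmol/kg

[CO2*] = KH · pCO2 = 10^(−1.54) × 1880×10^-6 = 5.422×10^-5 mol/kg
α₀ = 1/(1 + K1/[H⁺] + K1K2/[H⁺]²) = 1/(1 + 10^+1.34 + 10^-0.51) = 0.04313
DIC = [CO2*]/α₀ = 5.422×10^-5 / 0.04313 = 1.257 mmol/kg
CA = (α₁ + 2α₂)·DIC = (0.9435 + 2×0.01333) × 1.257 = 1.22 mmol/kg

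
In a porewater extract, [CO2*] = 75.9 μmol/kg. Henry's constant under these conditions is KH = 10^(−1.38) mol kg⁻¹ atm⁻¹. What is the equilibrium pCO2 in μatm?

KH = 10^(−1.38) = 4.169×10^-2 mol kg⁻¹ atm⁻¹
pCO2 = [CO2*]/KH = 75.9×10^-6 / 4.169×10^-2 = 1.82×10^-3 atm = 1820 μatm

pCO2 = 1820 μatm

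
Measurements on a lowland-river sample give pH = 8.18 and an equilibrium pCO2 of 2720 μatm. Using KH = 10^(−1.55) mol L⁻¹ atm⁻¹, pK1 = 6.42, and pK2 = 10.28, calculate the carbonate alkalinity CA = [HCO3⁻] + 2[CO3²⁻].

CA = 4.48 mmol/L

[CO2*] = KH · pCO2 = 10^(−1.55) × 2720×10^-6 = 7.666×10^-5 mol/L
α₀ = 1/(1 + K1/[H⁺] + K1K2/[H⁺]²) = 1/(1 + 10^+1.76 + 10^-0.34) = 0.01695
DIC = [CO2*]/α₀ = 7.666×10^-5 / 0.01695 = 4.523 mmol/L
CA = (α₁ + 2α₂)·DIC = (0.9753 + 2×0.007747) × 4.523 = 4.48 mmol/L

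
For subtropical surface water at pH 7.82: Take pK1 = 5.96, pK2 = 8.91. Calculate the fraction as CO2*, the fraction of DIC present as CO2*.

α₀ = 1 / (1 + K1/[H⁺] + K1K2/[H⁺]²) = 1 / (1 + 10^+1.86 + 10^+0.77)
   = 1 / (1 + 72.444 + 5.8884) = 1/79.332 = 0.01261

α₀ = 0.0126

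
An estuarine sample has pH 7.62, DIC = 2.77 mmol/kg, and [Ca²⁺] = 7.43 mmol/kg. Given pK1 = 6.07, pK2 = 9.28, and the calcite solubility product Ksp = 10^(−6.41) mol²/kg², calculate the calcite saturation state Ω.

α₂ = 1 / (1 + [H⁺]/K2 + [H⁺]²/(K1K2)) = 1 / (1 + 10^+1.66 + 10^+0.11)
   = 1 / (1 + 45.709 + 1.2882) = 1/47.997 = 0.02083
[CO3²⁻] = α₂ × DIC = 0.02083 × 2.77 = 0.05771 mmol/kg
Ksp = 10^(−6.41) = 3.890×10^-7
Ω = [Ca²⁺][CO3²⁻]/Ksp = (7.43×10^-3)(5.771×10^-5) / 3.890×10^-7 = 1.10

Ω = 1.10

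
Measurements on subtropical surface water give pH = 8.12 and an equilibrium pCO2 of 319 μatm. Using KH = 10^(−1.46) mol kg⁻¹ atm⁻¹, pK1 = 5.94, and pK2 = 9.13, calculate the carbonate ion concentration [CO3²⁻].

[CO3²⁻] = 0.164 mmol/kg

[CO2*] = KH · pCO2 = 10^(−1.46) × 319×10^-6 = 1.106×10^-5 mol/kg
α₀ = 1/(1 + K1/[H⁺] + K1K2/[H⁺]²) = 1/(1 + 10^+2.18 + 10^+1.17) = 0.005983
DIC = [CO2*]/α₀ = 1.106×10^-5 / 0.005983 = 1.849 mmol/kg
[CO3²⁻] = α₂·DIC; α₂ = 0.08849, so [CO3²⁻] = 0.08849 × 1.849 = 0.164 mmol/kg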